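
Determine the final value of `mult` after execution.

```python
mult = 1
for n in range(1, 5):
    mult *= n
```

Let's trace through this code step by step.

Initialize: mult = 1
Entering loop: for n in range(1, 5):

After execution: mult = 24
24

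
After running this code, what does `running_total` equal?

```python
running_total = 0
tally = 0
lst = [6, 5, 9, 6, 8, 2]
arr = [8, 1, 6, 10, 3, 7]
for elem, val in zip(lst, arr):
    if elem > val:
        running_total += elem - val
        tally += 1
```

Let's trace through this code step by step.

Initialize: running_total = 0
Initialize: tally = 0
Initialize: lst = [6, 5, 9, 6, 8, 2]
Initialize: arr = [8, 1, 6, 10, 3, 7]
Entering loop: for elem, val in zip(lst, arr):

After execution: running_total = 12
12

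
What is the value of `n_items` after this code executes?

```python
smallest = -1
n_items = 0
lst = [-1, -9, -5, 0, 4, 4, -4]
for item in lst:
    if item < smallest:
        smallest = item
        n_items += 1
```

Let's trace through this code step by step.

Initialize: smallest = -1
Initialize: n_items = 0
Initialize: lst = [-1, -9, -5, 0, 4, 4, -4]
Entering loop: for item in lst:

After execution: n_items = 1
1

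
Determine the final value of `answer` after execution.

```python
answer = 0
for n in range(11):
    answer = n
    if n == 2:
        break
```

Let's trace through this code step by step.

Initialize: answer = 0
Entering loop: for n in range(11):

After execution: answer = 2
2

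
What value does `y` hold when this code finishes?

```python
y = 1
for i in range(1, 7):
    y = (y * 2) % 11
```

Let's trace through this code step by step.

Initialize: y = 1
Entering loop: for i in range(1, 7):

After execution: y = 9
9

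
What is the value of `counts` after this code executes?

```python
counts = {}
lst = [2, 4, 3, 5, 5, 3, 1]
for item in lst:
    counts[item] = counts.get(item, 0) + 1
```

Let's trace through this code step by step.

Initialize: counts = {}
Initialize: lst = [2, 4, 3, 5, 5, 3, 1]
Entering loop: for item in lst:

After execution: counts = {2: 1, 4: 1, 3: 2, 5: 2, 1: 1}
{2: 1, 4: 1, 3: 2, 5: 2, 1: 1}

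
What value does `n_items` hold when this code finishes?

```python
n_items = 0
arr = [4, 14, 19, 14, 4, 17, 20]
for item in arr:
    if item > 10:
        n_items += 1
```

Let's trace through this code step by step.

Initialize: n_items = 0
Initialize: arr = [4, 14, 19, 14, 4, 17, 20]
Entering loop: for item in arr:

After execution: n_items = 5
5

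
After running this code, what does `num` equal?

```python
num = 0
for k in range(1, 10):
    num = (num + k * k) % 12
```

Let's trace through this code step by step.

Initialize: num = 0
Entering loop: for k in range(1, 10):

After execution: num = 9
9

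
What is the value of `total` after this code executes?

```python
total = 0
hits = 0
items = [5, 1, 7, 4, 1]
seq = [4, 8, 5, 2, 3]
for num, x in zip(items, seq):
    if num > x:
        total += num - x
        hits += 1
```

Let's trace through this code step by step.

Initialize: total = 0
Initialize: hits = 0
Initialize: items = [5, 1, 7, 4, 1]
Initialize: seq = [4, 8, 5, 2, 3]
Entering loop: for num, x in zip(items, seq):

After execution: total = 5
5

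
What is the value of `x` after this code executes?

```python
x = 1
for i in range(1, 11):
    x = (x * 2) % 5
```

Let's trace through this code step by step.

Initialize: x = 1
Entering loop: for i in range(1, 11):

After execution: x = 4
4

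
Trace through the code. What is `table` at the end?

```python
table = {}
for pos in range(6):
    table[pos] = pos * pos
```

Let's trace through this code step by step.

Initialize: table = {}
Entering loop: for pos in range(6):

After execution: table = {0: 0, 1: 1, 2: 4, 3: 9, 4: 16, 5: 25}
{0: 0, 1: 1, 2: 4, 3: 9, 4: 16, 5: 25}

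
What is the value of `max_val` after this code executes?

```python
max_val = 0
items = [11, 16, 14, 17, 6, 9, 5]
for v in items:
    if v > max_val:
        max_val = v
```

Let's trace through this code step by step.

Initialize: max_val = 0
Initialize: items = [11, 16, 14, 17, 6, 9, 5]
Entering loop: for v in items:

After execution: max_val = 17
17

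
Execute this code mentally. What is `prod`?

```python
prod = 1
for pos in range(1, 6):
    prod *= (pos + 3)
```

Let's trace through this code step by step.

Initialize: prod = 1
Entering loop: for pos in range(1, 6):

After execution: prod = 6720
6720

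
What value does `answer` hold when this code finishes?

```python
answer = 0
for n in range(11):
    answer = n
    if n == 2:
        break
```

Let's trace through this code step by step.

Initialize: answer = 0
Entering loop: for n in range(11):

After execution: answer = 2
2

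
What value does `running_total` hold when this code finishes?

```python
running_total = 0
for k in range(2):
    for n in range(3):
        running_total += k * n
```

Let's trace through this code step by step.

Initialize: running_total = 0
Entering loop: for k in range(2):

After execution: running_total = 3
3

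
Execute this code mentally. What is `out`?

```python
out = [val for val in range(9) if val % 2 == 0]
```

Let's trace through this code step by step.

Initialize: out = [val for val in range(9) if val % 2 == 0]

After execution: out = [0, 2, 4, 6, 8]
[0, 2, 4, 6, 8]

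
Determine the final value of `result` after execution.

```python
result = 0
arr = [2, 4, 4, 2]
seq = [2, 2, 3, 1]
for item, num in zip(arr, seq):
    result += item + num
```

Let's trace through this code step by step.

Initialize: result = 0
Initialize: arr = [2, 4, 4, 2]
Initialize: seq = [2, 2, 3, 1]
Entering loop: for item, num in zip(arr, seq):

After execution: result = 20
20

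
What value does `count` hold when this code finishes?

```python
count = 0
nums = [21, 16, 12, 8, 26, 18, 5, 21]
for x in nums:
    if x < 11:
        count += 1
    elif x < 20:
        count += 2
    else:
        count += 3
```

Let's trace through this code step by step.

Initialize: count = 0
Initialize: nums = [21, 16, 12, 8, 26, 18, 5, 21]
Entering loop: for x in nums:

After execution: count = 17
17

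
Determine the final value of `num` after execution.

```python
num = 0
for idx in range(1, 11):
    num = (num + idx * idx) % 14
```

Let's trace through this code step by step.

Initialize: num = 0
Entering loop: for idx in range(1, 11):

After execution: num = 7
7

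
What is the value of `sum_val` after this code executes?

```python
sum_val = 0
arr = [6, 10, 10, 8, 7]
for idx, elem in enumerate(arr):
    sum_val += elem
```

Let's trace through this code step by step.

Initialize: sum_val = 0
Initialize: arr = [6, 10, 10, 8, 7]
Entering loop: for idx, elem in enumerate(arr):

After execution: sum_val = 41
41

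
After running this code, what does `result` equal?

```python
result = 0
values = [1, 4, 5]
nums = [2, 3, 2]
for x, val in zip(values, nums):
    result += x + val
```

Let's trace through this code step by step.

Initialize: result = 0
Initialize: values = [1, 4, 5]
Initialize: nums = [2, 3, 2]
Entering loop: for x, val in zip(values, nums):

After execution: result = 17
17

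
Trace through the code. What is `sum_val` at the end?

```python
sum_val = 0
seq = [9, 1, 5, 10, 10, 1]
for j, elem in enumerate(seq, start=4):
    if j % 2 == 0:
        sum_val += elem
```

Let's trace through this code step by step.

Initialize: sum_val = 0
Initialize: seq = [9, 1, 5, 10, 10, 1]
Entering loop: for j, elem in enumerate(seq, start=4):

After execution: sum_val = 24
24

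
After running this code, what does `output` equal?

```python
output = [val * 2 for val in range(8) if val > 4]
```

Let's trace through this code step by step.

Initialize: output = [val * 2 for val in range(8) if val > 4]

After execution: output = [10, 12, 14]
[10, 12, 14]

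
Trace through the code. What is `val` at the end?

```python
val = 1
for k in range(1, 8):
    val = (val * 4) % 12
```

Let's trace through this code step by step.

Initialize: val = 1
Entering loop: for k in range(1, 8):

After execution: val = 4
4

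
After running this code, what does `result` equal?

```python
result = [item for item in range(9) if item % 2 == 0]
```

Let's trace through this code step by step.

Initialize: result = [item for item in range(9) if item % 2 == 0]

After execution: result = [0, 2, 4, 6, 8]
[0, 2, 4, 6, 8]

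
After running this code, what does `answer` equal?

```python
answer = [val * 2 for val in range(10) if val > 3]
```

Let's trace through this code step by step.

Initialize: answer = [val * 2 for val in range(10) if val > 3]

After execution: answer = [8, 10, 12, 14, 16, 18]
[8, 10, 12, 14, 16, 18]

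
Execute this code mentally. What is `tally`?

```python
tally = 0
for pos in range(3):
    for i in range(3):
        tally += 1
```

Let's trace through this code step by step.

Initialize: tally = 0
Entering loop: for pos in range(3):

After execution: tally = 9
9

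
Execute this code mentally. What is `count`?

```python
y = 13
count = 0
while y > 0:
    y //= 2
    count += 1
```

Let's trace through this code step by step.

Initialize: y = 13
Initialize: count = 0
Entering loop: while y > 0:

After execution: count = 4
4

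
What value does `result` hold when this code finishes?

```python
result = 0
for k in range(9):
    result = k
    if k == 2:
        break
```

Let's trace through this code step by step.

Initialize: result = 0
Entering loop: for k in range(9):

After execution: result = 2
2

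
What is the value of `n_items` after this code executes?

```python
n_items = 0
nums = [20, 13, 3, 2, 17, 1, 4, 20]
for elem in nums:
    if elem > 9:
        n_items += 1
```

Let's trace through this code step by step.

Initialize: n_items = 0
Initialize: nums = [20, 13, 3, 2, 17, 1, 4, 20]
Entering loop: for elem in nums:

After execution: n_items = 4
4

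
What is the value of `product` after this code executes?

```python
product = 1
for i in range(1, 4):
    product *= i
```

Let's trace through this code step by step.

Initialize: product = 1
Entering loop: for i in range(1, 4):

After execution: product = 6
6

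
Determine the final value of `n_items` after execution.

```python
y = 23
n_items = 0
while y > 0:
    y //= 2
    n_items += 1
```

Let's trace through this code step by step.

Initialize: y = 23
Initialize: n_items = 0
Entering loop: while y > 0:

After execution: n_items = 5
5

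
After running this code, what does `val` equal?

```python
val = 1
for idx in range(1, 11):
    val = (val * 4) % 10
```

Let's trace through this code step by step.

Initialize: val = 1
Entering loop: for idx in range(1, 11):

After execution: val = 6
6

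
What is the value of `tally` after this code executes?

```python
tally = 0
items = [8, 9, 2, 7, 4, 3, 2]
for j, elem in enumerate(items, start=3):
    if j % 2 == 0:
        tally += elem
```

Let's trace through this code step by step.

Initialize: tally = 0
Initialize: items = [8, 9, 2, 7, 4, 3, 2]
Entering loop: for j, elem in enumerate(items, start=3):

After execution: tally = 19
19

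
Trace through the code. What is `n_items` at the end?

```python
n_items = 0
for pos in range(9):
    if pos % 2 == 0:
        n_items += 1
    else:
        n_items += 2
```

Let's trace through this code step by step.

Initialize: n_items = 0
Entering loop: for pos in range(9):

After execution: n_items = 13
13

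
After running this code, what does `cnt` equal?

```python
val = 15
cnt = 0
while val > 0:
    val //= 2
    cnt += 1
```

Let's trace through this code step by step.

Initialize: val = 15
Initialize: cnt = 0
Entering loop: while val > 0:

After execution: cnt = 4
4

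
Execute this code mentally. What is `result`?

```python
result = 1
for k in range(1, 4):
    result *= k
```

Let's trace through this code step by step.

Initialize: result = 1
Entering loop: for k in range(1, 4):

After execution: result = 6
6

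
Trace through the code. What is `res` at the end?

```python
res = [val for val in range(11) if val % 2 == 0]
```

Let's trace through this code step by step.

Initialize: res = [val for val in range(11) if val % 2 == 0]

After execution: res = [0, 2, 4, 6, 8, 10]
[0, 2, 4, 6, 8, 10]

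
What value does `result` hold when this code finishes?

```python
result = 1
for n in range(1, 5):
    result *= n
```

Let's trace through this code step by step.

Initialize: result = 1
Entering loop: for n in range(1, 5):

After execution: result = 24
24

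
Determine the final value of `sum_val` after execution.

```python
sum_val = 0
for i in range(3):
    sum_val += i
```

Let's trace through this code step by step.

Initialize: sum_val = 0
Entering loop: for i in range(3):

After execution: sum_val = 3
3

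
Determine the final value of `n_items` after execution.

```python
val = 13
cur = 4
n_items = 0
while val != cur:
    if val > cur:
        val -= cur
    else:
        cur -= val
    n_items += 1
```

Let's trace through this code step by step.

Initialize: val = 13
Initialize: cur = 4
Initialize: n_items = 0
Entering loop: while val != cur:

After execution: n_items = 6
6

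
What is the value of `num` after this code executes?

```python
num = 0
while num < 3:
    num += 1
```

Let's trace through this code step by step.

Initialize: num = 0
Entering loop: while num < 3:

After execution: num = 3
3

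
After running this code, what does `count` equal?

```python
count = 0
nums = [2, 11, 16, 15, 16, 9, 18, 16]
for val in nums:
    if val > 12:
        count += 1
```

Let's trace through this code step by step.

Initialize: count = 0
Initialize: nums = [2, 11, 16, 15, 16, 9, 18, 16]
Entering loop: for val in nums:

After execution: count = 5
5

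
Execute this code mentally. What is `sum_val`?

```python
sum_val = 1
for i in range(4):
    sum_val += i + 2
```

Let's trace through this code step by step.

Initialize: sum_val = 1
Entering loop: for i in range(4):

After execution: sum_val = 15
15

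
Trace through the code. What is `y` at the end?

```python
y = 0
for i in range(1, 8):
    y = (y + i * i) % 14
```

Let's trace through this code step by step.

Initialize: y = 0
Entering loop: for i in range(1, 8):

After execution: y = 0
0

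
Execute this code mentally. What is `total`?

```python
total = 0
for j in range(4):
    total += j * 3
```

Let's trace through this code step by step.

Initialize: total = 0
Entering loop: for j in range(4):

After execution: total = 18
18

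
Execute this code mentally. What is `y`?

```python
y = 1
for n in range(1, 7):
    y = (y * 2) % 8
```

Let's trace through this code step by step.

Initialize: y = 1
Entering loop: for n in range(1, 7):

After execution: y = 0
0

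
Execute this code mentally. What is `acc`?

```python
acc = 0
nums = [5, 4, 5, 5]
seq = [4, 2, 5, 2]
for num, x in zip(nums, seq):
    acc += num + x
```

Let's trace through this code step by step.

Initialize: acc = 0
Initialize: nums = [5, 4, 5, 5]
Initialize: seq = [4, 2, 5, 2]
Entering loop: for num, x in zip(nums, seq):

After execution: acc = 32
32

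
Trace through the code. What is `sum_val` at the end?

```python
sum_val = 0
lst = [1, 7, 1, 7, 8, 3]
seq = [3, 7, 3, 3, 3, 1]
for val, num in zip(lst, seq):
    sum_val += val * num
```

Let's trace through this code step by step.

Initialize: sum_val = 0
Initialize: lst = [1, 7, 1, 7, 8, 3]
Initialize: seq = [3, 7, 3, 3, 3, 1]
Entering loop: for val, num in zip(lst, seq):

After execution: sum_val = 103
103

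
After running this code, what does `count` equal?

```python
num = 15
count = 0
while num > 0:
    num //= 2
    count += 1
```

Let's trace through this code step by step.

Initialize: num = 15
Initialize: count = 0
Entering loop: while num > 0:

After execution: count = 4
4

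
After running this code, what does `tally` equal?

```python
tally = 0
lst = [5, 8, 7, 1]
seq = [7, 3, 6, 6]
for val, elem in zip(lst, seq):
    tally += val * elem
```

Let's trace through this code step by step.

Initialize: tally = 0
Initialize: lst = [5, 8, 7, 1]
Initialize: seq = [7, 3, 6, 6]
Entering loop: for val, elem in zip(lst, seq):

After execution: tally = 107
107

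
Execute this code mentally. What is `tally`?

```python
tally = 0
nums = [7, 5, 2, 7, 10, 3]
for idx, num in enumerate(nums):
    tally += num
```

Let's trace through this code step by step.

Initialize: tally = 0
Initialize: nums = [7, 5, 2, 7, 10, 3]
Entering loop: for idx, num in enumerate(nums):

After execution: tally = 34
34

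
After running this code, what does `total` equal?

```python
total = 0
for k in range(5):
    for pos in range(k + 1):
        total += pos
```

Let's trace through this code step by step.

Initialize: total = 0
Entering loop: for k in range(5):

After execution: total = 20
20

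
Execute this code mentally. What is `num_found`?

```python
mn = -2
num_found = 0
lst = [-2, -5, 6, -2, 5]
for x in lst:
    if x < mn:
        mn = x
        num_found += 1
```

Let's trace through this code step by step.

Initialize: mn = -2
Initialize: num_found = 0
Initialize: lst = [-2, -5, 6, -2, 5]
Entering loop: for x in lst:

After execution: num_found = 1
1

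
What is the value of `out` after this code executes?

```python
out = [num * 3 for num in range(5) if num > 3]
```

Let's trace through this code step by step.

Initialize: out = [num * 3 for num in range(5) if num > 3]

After execution: out = [12]
[12]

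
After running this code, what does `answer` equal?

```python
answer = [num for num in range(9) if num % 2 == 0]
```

Let's trace through this code step by step.

Initialize: answer = [num for num in range(9) if num % 2 == 0]

After execution: answer = [0, 2, 4, 6, 8]
[0, 2, 4, 6, 8]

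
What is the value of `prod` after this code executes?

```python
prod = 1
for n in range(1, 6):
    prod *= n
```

Let's trace through this code step by step.

Initialize: prod = 1
Entering loop: for n in range(1, 6):

After execution: prod = 120
120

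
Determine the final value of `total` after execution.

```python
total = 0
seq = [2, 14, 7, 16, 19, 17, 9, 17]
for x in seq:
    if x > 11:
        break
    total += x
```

Let's trace through this code step by step.

Initialize: total = 0
Initialize: seq = [2, 14, 7, 16, 19, 17, 9, 17]
Entering loop: for x in seq:

After execution: total = 2
2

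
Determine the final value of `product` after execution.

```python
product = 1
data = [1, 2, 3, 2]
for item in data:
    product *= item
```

Let's trace through this code step by step.

Initialize: product = 1
Initialize: data = [1, 2, 3, 2]
Entering loop: for item in data:

After execution: product = 12
12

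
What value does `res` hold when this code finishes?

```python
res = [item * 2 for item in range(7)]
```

Let's trace through this code step by step.

Initialize: res = [item * 2 for item in range(7)]

After execution: res = [0, 2, 4, 6, 8, 10, 12]
[0, 2, 4, 6, 8, 10, 12]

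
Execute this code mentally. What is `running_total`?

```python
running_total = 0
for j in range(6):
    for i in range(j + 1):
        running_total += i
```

Let's trace through this code step by step.

Initialize: running_total = 0
Entering loop: for j in range(6):

After execution: running_total = 35
35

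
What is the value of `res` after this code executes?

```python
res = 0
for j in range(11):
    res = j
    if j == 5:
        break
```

Let's trace through this code step by step.

Initialize: res = 0
Entering loop: for j in range(11):

After execution: res = 5
5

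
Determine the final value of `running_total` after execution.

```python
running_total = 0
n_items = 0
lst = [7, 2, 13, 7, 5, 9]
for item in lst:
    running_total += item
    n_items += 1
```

Let's trace through this code step by step.

Initialize: running_total = 0
Initialize: n_items = 0
Initialize: lst = [7, 2, 13, 7, 5, 9]
Entering loop: for item in lst:

After execution: running_total = 43
43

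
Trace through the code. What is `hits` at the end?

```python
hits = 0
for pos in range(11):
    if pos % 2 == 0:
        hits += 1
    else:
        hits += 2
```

Let's trace through this code step by step.

Initialize: hits = 0
Entering loop: for pos in range(11):

After execution: hits = 16
16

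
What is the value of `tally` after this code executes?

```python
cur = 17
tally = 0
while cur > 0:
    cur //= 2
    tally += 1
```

Let's trace through this code step by step.

Initialize: cur = 17
Initialize: tally = 0
Entering loop: while cur > 0:

After execution: tally = 5
5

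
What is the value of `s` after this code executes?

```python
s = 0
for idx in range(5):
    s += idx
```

Let's trace through this code step by step.

Initialize: s = 0
Entering loop: for idx in range(5):

After execution: s = 10
10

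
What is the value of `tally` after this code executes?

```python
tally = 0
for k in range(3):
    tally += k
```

Let's trace through this code step by step.

Initialize: tally = 0
Entering loop: for k in range(3):

After execution: tally = 3
3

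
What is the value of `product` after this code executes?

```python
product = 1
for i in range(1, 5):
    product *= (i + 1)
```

Let's trace through this code step by step.

Initialize: product = 1
Entering loop: for i in range(1, 5):

After execution: product = 120
120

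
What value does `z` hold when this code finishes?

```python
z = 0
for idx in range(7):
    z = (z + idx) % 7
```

Let's trace through this code step by step.

Initialize: z = 0
Entering loop: for idx in range(7):

After execution: z = 0
0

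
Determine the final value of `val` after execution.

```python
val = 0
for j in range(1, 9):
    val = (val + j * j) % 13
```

Let's trace through this code step by step.

Initialize: val = 0
Entering loop: for j in range(1, 9):

After execution: val = 9
9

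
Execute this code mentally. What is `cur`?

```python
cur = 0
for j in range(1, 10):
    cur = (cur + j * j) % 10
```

Let's trace through this code step by step.

Initialize: cur = 0
Entering loop: for j in range(1, 10):

After execution: cur = 5
5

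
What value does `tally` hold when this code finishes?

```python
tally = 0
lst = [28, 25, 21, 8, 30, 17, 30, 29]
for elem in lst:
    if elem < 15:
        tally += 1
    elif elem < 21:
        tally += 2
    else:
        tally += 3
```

Let's trace through this code step by step.

Initialize: tally = 0
Initialize: lst = [28, 25, 21, 8, 30, 17, 30, 29]
Entering loop: for elem in lst:

After execution: tally = 21
21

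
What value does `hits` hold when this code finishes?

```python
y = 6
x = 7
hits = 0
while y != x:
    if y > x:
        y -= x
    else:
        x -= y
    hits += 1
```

Let's trace through this code step by step.

Initialize: y = 6
Initialize: x = 7
Initialize: hits = 0
Entering loop: while y != x:

After execution: hits = 6
6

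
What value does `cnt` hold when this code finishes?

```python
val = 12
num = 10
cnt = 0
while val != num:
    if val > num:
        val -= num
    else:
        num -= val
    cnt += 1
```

Let's trace through this code step by step.

Initialize: val = 12
Initialize: num = 10
Initialize: cnt = 0
Entering loop: while val != num:

After execution: cnt = 5
5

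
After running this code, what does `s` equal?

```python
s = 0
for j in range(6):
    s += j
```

Let's trace through this code step by step.

Initialize: s = 0
Entering loop: for j in range(6):

After execution: s = 15
15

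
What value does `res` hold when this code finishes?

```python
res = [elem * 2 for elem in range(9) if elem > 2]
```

Let's trace through this code step by step.

Initialize: res = [elem * 2 for elem in range(9) if elem > 2]

After execution: res = [6, 8, 10, 12, 14, 16]
[6, 8, 10, 12, 14, 16]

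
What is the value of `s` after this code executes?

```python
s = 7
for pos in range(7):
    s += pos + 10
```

Let's trace through this code step by step.

Initialize: s = 7
Entering loop: for pos in range(7):

After execution: s = 98
98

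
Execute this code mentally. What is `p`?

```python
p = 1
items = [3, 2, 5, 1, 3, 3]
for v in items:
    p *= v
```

Let's trace through this code step by step.

Initialize: p = 1
Initialize: items = [3, 2, 5, 1, 3, 3]
Entering loop: for v in items:

After execution: p = 270
270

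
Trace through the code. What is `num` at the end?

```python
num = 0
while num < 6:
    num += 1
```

Let's trace through this code step by step.

Initialize: num = 0
Entering loop: while num < 6:

After execution: num = 6
6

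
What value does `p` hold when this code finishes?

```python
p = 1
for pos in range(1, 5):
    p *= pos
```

Let's trace through this code step by step.

Initialize: p = 1
Entering loop: for pos in range(1, 5):

After execution: p = 24
24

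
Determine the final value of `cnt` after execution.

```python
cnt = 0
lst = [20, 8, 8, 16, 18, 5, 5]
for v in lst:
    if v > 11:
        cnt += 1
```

Let's trace through this code step by step.

Initialize: cnt = 0
Initialize: lst = [20, 8, 8, 16, 18, 5, 5]
Entering loop: for v in lst:

After execution: cnt = 3
3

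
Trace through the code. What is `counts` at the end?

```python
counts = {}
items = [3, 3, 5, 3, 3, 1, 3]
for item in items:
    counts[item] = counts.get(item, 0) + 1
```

Let's trace through this code step by step.

Initialize: counts = {}
Initialize: items = [3, 3, 5, 3, 3, 1, 3]
Entering loop: for item in items:

After execution: counts = {3: 5, 5: 1, 1: 1}
{3: 5, 5: 1, 1: 1}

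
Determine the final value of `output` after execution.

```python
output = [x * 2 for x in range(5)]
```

Let's trace through this code step by step.

Initialize: output = [x * 2 for x in range(5)]

After execution: output = [0, 2, 4, 6, 8]
[0, 2, 4, 6, 8]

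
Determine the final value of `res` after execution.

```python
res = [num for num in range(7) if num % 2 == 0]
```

Let's trace through this code step by step.

Initialize: res = [num for num in range(7) if num % 2 == 0]

After execution: res = [0, 2, 4, 6]
[0, 2, 4, 6]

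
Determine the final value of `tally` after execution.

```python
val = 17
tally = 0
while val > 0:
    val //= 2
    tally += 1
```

Let's trace through this code step by step.

Initialize: val = 17
Initialize: tally = 0
Entering loop: while val > 0:

After execution: tally = 5
5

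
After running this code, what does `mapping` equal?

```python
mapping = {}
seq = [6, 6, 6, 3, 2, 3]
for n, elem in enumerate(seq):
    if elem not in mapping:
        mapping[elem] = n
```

Let's trace through this code step by step.

Initialize: mapping = {}
Initialize: seq = [6, 6, 6, 3, 2, 3]
Entering loop: for n, elem in enumerate(seq):

After execution: mapping = {6: 0, 3: 3, 2: 4}
{6: 0, 3: 3, 2: 4}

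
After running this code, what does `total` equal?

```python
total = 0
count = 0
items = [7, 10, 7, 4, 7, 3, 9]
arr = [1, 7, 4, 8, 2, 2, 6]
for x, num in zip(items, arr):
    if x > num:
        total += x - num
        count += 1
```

Let's trace through this code step by step.

Initialize: total = 0
Initialize: count = 0
Initialize: items = [7, 10, 7, 4, 7, 3, 9]
Initialize: arr = [1, 7, 4, 8, 2, 2, 6]
Entering loop: for x, num in zip(items, arr):

After execution: total = 21
21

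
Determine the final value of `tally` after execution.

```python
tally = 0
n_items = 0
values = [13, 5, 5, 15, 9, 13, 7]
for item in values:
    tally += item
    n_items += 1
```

Let's trace through this code step by step.

Initialize: tally = 0
Initialize: n_items = 0
Initialize: values = [13, 5, 5, 15, 9, 13, 7]
Entering loop: for item in values:

After execution: tally = 67
67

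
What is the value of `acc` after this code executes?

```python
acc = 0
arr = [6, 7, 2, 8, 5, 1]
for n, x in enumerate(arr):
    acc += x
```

Let's trace through this code step by step.

Initialize: acc = 0
Initialize: arr = [6, 7, 2, 8, 5, 1]
Entering loop: for n, x in enumerate(arr):

After execution: acc = 29
29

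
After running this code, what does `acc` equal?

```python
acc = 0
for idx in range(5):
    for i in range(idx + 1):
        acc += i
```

Let's trace through this code step by step.

Initialize: acc = 0
Entering loop: for idx in range(5):

After execution: acc = 20
20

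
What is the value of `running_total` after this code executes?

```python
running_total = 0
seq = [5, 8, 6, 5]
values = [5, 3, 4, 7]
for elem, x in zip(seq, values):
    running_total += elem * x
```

Let's trace through this code step by step.

Initialize: running_total = 0
Initialize: seq = [5, 8, 6, 5]
Initialize: values = [5, 3, 4, 7]
Entering loop: for elem, x in zip(seq, values):

After execution: running_total = 108
108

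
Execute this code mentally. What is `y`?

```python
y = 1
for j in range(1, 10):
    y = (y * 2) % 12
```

Let's trace through this code step by step.

Initialize: y = 1
Entering loop: for j in range(1, 10):

After execution: y = 8
8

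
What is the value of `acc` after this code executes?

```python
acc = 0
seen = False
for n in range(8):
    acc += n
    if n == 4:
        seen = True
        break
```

Let's trace through this code step by step.

Initialize: acc = 0
Initialize: seen = False
Entering loop: for n in range(8):

After execution: acc = 10
10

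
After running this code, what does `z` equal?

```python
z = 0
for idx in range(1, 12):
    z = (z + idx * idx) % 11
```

Let's trace through this code step by step.

Initialize: z = 0
Entering loop: for idx in range(1, 12):

After execution: z = 0
0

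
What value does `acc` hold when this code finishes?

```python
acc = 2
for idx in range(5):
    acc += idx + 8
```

Let's trace through this code step by step.

Initialize: acc = 2
Entering loop: for idx in range(5):

After execution: acc = 52
52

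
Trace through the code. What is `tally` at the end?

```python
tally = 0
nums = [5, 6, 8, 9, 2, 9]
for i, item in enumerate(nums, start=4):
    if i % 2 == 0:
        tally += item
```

Let's trace through this code step by step.

Initialize: tally = 0
Initialize: nums = [5, 6, 8, 9, 2, 9]
Entering loop: for i, item in enumerate(nums, start=4):

After execution: tally = 15
15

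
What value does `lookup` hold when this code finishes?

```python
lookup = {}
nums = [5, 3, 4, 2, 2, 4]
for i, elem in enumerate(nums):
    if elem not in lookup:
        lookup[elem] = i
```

Let's trace through this code step by step.

Initialize: lookup = {}
Initialize: nums = [5, 3, 4, 2, 2, 4]
Entering loop: for i, elem in enumerate(nums):

After execution: lookup = {5: 0, 3: 1, 4: 2, 2: 3}
{5: 0, 3: 1, 4: 2, 2: 3}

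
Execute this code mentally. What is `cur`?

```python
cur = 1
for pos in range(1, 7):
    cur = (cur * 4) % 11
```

Let's trace through this code step by step.

Initialize: cur = 1
Entering loop: for pos in range(1, 7):

After execution: cur = 4
4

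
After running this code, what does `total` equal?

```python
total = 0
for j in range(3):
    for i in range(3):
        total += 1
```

Let's trace through this code step by step.

Initialize: total = 0
Entering loop: for j in range(3):

After execution: total = 9
9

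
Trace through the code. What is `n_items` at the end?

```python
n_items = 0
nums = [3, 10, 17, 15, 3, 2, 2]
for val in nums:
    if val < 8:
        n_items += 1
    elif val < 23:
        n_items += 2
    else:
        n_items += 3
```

Let's trace through this code step by step.

Initialize: n_items = 0
Initialize: nums = [3, 10, 17, 15, 3, 2, 2]
Entering loop: for val in nums:

After execution: n_items = 10
10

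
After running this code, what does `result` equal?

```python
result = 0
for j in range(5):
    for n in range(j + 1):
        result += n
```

Let's trace through this code step by step.

Initialize: result = 0
Entering loop: for j in range(5):

After execution: result = 20
20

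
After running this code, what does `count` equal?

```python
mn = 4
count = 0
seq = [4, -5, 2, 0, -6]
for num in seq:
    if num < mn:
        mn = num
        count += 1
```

Let's trace through this code step by step.

Initialize: mn = 4
Initialize: count = 0
Initialize: seq = [4, -5, 2, 0, -6]
Entering loop: for num in seq:

After execution: count = 2
2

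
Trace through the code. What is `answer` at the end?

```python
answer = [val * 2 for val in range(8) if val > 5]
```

Let's trace through this code step by step.

Initialize: answer = [val * 2 for val in range(8) if val > 5]

After execution: answer = [12, 14]
[12, 14]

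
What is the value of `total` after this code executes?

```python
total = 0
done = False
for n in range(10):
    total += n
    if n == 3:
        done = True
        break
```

Let's trace through this code step by step.

Initialize: total = 0
Initialize: done = False
Entering loop: for n in range(10):

After execution: total = 6
6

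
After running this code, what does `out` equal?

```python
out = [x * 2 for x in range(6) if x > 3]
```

Let's trace through this code step by step.

Initialize: out = [x * 2 for x in range(6) if x > 3]

After execution: out = [8, 10]
[8, 10]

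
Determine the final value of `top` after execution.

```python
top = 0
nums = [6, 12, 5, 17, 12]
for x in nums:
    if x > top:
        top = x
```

Let's trace through this code step by step.

Initialize: top = 0
Initialize: nums = [6, 12, 5, 17, 12]
Entering loop: for x in nums:

After execution: top = 17
17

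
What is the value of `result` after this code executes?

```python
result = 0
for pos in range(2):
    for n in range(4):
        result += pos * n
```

Let's trace through this code step by step.

Initialize: result = 0
Entering loop: for pos in range(2):

After execution: result = 6
6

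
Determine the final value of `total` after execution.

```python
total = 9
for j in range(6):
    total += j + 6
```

Let's trace through this code step by step.

Initialize: total = 9
Entering loop: for j in range(6):

After execution: total = 60
60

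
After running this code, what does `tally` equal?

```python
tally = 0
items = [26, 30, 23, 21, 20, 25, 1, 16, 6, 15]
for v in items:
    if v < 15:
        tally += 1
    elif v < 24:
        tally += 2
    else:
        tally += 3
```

Let's trace through this code step by step.

Initialize: tally = 0
Initialize: items = [26, 30, 23, 21, 20, 25, 1, 16, 6, 15]
Entering loop: for v in items:

After execution: tally = 21
21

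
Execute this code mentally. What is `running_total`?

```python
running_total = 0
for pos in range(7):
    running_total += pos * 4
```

Let's trace through this code step by step.

Initialize: running_total = 0
Entering loop: for pos in range(7):

After execution: running_total = 84
84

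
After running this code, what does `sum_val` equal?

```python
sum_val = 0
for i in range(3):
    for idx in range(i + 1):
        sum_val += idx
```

Let's trace through this code step by step.

Initialize: sum_val = 0
Entering loop: for i in range(3):

After execution: sum_val = 4
4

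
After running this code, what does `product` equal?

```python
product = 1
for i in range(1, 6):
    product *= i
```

Let's trace through this code step by step.

Initialize: product = 1
Entering loop: for i in range(1, 6):

After execution: product = 120
120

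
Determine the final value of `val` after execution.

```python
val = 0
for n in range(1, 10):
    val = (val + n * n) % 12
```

Let's trace through this code step by step.

Initialize: val = 0
Entering loop: for n in range(1, 10):

After execution: val = 9
9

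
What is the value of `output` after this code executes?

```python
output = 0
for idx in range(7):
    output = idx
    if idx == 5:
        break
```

Let's trace through this code step by step.

Initialize: output = 0
Entering loop: for idx in range(7):

After execution: output = 5
5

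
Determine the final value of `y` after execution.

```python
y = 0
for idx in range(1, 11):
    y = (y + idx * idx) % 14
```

Let's trace through this code step by step.

Initialize: y = 0
Entering loop: for idx in range(1, 11):

After execution: y = 7
7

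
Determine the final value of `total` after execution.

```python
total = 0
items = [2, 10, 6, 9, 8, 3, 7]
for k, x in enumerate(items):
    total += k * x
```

Let's trace through this code step by step.

Initialize: total = 0
Initialize: items = [2, 10, 6, 9, 8, 3, 7]
Entering loop: for k, x in enumerate(items):

After execution: total = 138
138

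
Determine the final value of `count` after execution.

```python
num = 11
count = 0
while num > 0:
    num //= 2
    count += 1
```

Let's trace through this code step by step.

Initialize: num = 11
Initialize: count = 0
Entering loop: while num > 0:

After execution: count = 4
4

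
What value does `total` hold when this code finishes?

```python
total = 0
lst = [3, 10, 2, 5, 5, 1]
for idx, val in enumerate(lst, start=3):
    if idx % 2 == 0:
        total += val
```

Let's trace through this code step by step.

Initialize: total = 0
Initialize: lst = [3, 10, 2, 5, 5, 1]
Entering loop: for idx, val in enumerate(lst, start=3):

After execution: total = 16
16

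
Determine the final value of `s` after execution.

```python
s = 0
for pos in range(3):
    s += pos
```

Let's trace through this code step by step.

Initialize: s = 0
Entering loop: for pos in range(3):

After execution: s = 3
3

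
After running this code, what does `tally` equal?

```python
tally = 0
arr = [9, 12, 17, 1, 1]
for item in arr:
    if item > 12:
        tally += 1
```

Let's trace through this code step by step.

Initialize: tally = 0
Initialize: arr = [9, 12, 17, 1, 1]
Entering loop: for item in arr:

After execution: tally = 1
1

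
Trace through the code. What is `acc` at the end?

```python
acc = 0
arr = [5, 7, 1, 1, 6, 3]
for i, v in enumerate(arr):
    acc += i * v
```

Let's trace through this code step by step.

Initialize: acc = 0
Initialize: arr = [5, 7, 1, 1, 6, 3]
Entering loop: for i, v in enumerate(arr):

After execution: acc = 51
51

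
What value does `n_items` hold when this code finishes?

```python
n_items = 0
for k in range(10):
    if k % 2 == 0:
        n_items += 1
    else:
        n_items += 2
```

Let's trace through this code step by step.

Initialize: n_items = 0
Entering loop: for k in range(10):

After execution: n_items = 15
15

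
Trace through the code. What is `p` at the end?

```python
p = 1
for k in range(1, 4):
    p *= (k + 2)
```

Let's trace through this code step by step.

Initialize: p = 1
Entering loop: for k in range(1, 4):

After execution: p = 60
60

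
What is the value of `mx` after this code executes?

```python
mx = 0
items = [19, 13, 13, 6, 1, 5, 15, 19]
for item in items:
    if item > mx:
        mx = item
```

Let's trace through this code step by step.

Initialize: mx = 0
Initialize: items = [19, 13, 13, 6, 1, 5, 15, 19]
Entering loop: for item in items:

After execution: mx = 19
19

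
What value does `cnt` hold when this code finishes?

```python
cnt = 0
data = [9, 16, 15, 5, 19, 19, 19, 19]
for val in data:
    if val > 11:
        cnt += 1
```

Let's trace through this code step by step.

Initialize: cnt = 0
Initialize: data = [9, 16, 15, 5, 19, 19, 19, 19]
Entering loop: for val in data:

After execution: cnt = 6
6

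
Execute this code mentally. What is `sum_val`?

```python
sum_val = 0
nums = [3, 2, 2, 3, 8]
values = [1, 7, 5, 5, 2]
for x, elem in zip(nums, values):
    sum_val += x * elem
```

Let's trace through this code step by step.

Initialize: sum_val = 0
Initialize: nums = [3, 2, 2, 3, 8]
Initialize: values = [1, 7, 5, 5, 2]
Entering loop: for x, elem in zip(nums, values):

After execution: sum_val = 58
58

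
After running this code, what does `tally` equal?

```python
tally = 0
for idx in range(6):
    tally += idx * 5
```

Let's trace through this code step by step.

Initialize: tally = 0
Entering loop: for idx in range(6):

After execution: tally = 75
75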